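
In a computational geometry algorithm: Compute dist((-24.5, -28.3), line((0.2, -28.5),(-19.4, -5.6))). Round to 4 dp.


|cross product| = 561.71
|line direction| = sqrt(908.57) = 30.1425
Distance = 561.71/sqrt(908.57) = 18.6352

18.6352


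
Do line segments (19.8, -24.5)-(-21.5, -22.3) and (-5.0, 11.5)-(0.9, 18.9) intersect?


Cross products: d1=-395.92, d2=-77.32, d3=-1432.24, d4=-1750.84
d1*d2 < 0 and d3*d4 < 0? no

No, they don't intersect


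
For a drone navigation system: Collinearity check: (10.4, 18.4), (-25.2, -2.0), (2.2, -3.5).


Cross product: ((-25.2)-10.4)*((-3.5)-18.4) - ((-2)-18.4)*(2.2-10.4)
= 612.36

No, not collinear


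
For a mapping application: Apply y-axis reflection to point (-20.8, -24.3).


Reflection over y-axis: (x,y) -> (-x,y)
(-20.8, -24.3) -> (20.8, -24.3)

(20.8, -24.3)


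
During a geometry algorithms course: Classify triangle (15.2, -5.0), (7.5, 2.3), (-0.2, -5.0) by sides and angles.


Side lengths squared: AB^2=112.58, BC^2=112.58, CA^2=237.16
Sorted: [112.58, 112.58, 237.16]
By sides: Isosceles, By angles: Obtuse

Isosceles, Obtuse


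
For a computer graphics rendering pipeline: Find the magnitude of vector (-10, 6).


|u| = sqrt((-10)^2 + 6^2) = sqrt(136) = 11.6619

11.6619


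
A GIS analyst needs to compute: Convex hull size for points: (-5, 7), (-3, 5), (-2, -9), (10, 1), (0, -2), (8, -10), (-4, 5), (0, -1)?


Convex hull vertices (CCW): (-5, 7), (-2, -9), (8, -10), (10, 1)
Count = 4

4


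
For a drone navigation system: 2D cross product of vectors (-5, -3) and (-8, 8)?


u x v = u_x*v_y - u_y*v_x = (-5)*8 - (-3)*(-8)
= (-40) - 24 = -64

-64


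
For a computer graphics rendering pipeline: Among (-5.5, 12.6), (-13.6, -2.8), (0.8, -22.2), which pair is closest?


d(P0,P1) = 17.4003, d(P0,P2) = 35.3657, d(P1,P2) = 24.1603
Closest: P0 and P1

Closest pair: (-5.5, 12.6) and (-13.6, -2.8), distance = 17.4003


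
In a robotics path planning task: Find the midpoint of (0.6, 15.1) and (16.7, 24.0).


M = ((0.6+16.7)/2, (15.1+24)/2)
= (8.65, 19.55)

(8.65, 19.55)


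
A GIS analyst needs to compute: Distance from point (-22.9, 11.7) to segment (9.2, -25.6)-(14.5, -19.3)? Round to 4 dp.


Project P onto AB: t = 0.9569 (clamped to [0,1])
Closest point on segment: (14.2717, -19.5714)
Distance: 48.5761

48.5761


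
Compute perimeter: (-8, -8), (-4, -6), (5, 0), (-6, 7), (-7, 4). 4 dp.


Sides: (-8, -8)->(-4, -6): sqrt(20) = 4.472136, (-4, -6)->(5, 0): sqrt(117) = 10.816654, (5, 0)->(-6, 7): sqrt(170) = 13.038405, (-6, 7)->(-7, 4): sqrt(10) = 3.162278, (-7, 4)->(-8, -8): sqrt(145) = 12.041595
Sum = 43.531068
Perimeter = 43.5311

43.5311


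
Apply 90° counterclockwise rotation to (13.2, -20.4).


90° CCW: (x,y) -> (-y, x)
(13.2,-20.4) -> (20.4, 13.2)

(20.4, 13.2)


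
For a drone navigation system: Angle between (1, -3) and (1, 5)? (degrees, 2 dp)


u.v = -14, |u| = sqrt(10) = 3.1623, |v| = sqrt(26) = 5.099
cos(theta) = u.v/(|u||v|) = -14/sqrt(260) = -0.868243
theta = acos(-0.868243) = 150.26 degrees

150.26 degrees


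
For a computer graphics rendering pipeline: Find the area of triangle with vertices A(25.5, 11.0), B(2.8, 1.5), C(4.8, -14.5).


Area = |x_A(y_B-y_C) + x_B(y_C-y_A) + x_C(y_A-y_B)|/2
= |408 + (-71.4) + 45.6|/2
= 382.2/2 = 191.1

191.1


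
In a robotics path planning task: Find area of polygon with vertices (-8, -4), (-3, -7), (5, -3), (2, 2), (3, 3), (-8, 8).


Shoelace sum: ((-8)*(-7) - (-3)*(-4)) + ((-3)*(-3) - 5*(-7)) + (5*2 - 2*(-3)) + (2*3 - 3*2) + (3*8 - (-8)*3) + ((-8)*(-4) - (-8)*8)
= 248
Area = |248|/2 = 124

124


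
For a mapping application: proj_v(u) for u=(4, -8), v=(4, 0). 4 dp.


u.v = 16, |v| = sqrt(16) = 4
Scalar projection = u.v / |v| = 16 / sqrt(16) = 4

4


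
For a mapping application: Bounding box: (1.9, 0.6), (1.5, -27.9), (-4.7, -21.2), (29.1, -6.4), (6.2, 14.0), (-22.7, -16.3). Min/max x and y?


x range: [-22.7, 29.1]
y range: [-27.9, 14]
Bounding box: (-22.7,-27.9) to (29.1,14)

(-22.7,-27.9) to (29.1,14)


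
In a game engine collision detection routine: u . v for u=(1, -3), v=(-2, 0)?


u . v = u_x*v_x + u_y*v_y = 1*(-2) + (-3)*0
= (-2) + 0 = -2

-2


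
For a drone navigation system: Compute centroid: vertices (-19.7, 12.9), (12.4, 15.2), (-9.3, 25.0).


Centroid = ((x_A+x_B+x_C)/3, (y_A+y_B+y_C)/3)
= (((-19.7)+12.4+(-9.3))/3, (12.9+15.2+25)/3)
= (-5.5333, 17.7)

(-5.5333, 17.7)


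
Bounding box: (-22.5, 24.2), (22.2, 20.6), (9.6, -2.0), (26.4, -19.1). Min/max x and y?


x range: [-22.5, 26.4]
y range: [-19.1, 24.2]
Bounding box: (-22.5,-19.1) to (26.4,24.2)

(-22.5,-19.1) to (26.4,24.2)


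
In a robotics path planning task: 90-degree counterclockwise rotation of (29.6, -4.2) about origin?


90° CCW: (x,y) -> (-y, x)
(29.6,-4.2) -> (4.2, 29.6)

(4.2, 29.6)


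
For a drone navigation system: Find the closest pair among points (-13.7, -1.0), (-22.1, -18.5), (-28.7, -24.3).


d(P0,P1) = 19.4116, d(P0,P2) = 27.7108, d(P1,P2) = 8.7864
Closest: P1 and P2

Closest pair: (-22.1, -18.5) and (-28.7, -24.3), distance = 8.7864


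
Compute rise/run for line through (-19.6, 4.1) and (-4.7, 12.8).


slope = (y2-y1)/(x2-x1) = (12.8-4.1)/((-4.7)-(-19.6)) = 8.7/14.9 = 0.5839

0.5839


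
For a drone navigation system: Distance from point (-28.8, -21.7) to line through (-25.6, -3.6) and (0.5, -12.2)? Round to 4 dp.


|cross product| = 499.93
|line direction| = sqrt(755.17) = 27.4804
Distance = 499.93/sqrt(755.17) = 18.1923

18.1923


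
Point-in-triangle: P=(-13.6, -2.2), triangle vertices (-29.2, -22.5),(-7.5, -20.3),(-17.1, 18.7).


Cross products: AB x AP = 406.19, BC x BP = 64.14, CA x CP = 397.09
All same sign? yes

Yes, inside


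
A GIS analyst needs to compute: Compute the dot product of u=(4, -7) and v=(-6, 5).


u . v = u_x*v_x + u_y*v_y = 4*(-6) + (-7)*5
= (-24) + (-35) = -59

-59


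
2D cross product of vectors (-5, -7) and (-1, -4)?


u x v = u_x*v_y - u_y*v_x = (-5)*(-4) - (-7)*(-1)
= 20 - 7 = 13

13


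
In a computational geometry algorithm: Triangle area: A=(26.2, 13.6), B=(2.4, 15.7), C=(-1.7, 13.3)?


Area = |x_A(y_B-y_C) + x_B(y_C-y_A) + x_C(y_A-y_B)|/2
= |62.88 + (-0.72) + 3.57|/2
= 65.73/2 = 32.865

32.865


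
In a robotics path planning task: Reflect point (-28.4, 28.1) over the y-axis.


Reflection over y-axis: (x,y) -> (-x,y)
(-28.4, 28.1) -> (28.4, 28.1)

(28.4, 28.1)


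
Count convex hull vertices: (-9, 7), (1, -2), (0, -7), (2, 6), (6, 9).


Convex hull vertices (CCW): (-9, 7), (0, -7), (6, 9)
Count = 3

3


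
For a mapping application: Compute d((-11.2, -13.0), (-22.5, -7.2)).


dx=-11.3, dy=5.8
d^2 = (-11.3)^2 + 5.8^2 = 161.33
d = sqrt(161.33) = 12.7016

12.7016


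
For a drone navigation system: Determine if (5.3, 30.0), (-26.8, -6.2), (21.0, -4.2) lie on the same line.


Cross product: ((-26.8)-5.3)*((-4.2)-30) - ((-6.2)-30)*(21-5.3)
= 1666.16

No, not collinear


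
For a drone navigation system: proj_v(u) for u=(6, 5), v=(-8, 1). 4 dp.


u.v = -43, |v| = sqrt(65) = 8.0623
Scalar projection = u.v / |v| = -43 / sqrt(65) = -5.3335

-5.3335


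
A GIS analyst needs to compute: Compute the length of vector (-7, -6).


|u| = sqrt((-7)^2 + (-6)^2) = sqrt(85) = 9.2195

9.2195


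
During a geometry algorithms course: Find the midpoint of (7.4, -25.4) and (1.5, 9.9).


M = ((7.4+1.5)/2, ((-25.4)+9.9)/2)
= (4.45, -7.75)

(4.45, -7.75)


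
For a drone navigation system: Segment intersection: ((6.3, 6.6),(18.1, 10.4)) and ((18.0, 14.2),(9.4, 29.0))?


Cross products: d1=238.52, d2=31.2, d3=45.22, d4=252.54
d1*d2 < 0 and d3*d4 < 0? no

No, they don't intersect


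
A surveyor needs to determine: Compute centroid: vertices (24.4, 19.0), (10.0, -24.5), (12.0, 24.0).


Centroid = ((x_A+x_B+x_C)/3, (y_A+y_B+y_C)/3)
= ((24.4+10+12)/3, (19+(-24.5)+24)/3)
= (15.4667, 6.1667)

(15.4667, 6.1667)


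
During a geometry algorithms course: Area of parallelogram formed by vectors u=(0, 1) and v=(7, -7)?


|u x v| = |0*(-7) - 1*7|
= |0 - 7| = 7

7


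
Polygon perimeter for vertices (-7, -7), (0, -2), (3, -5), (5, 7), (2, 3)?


Sides: (-7, -7)->(0, -2): sqrt(74) = 8.602325, (0, -2)->(3, -5): sqrt(18) = 4.242641, (3, -5)->(5, 7): sqrt(148) = 12.165525, (5, 7)->(2, 3): sqrt(25) = 5, (2, 3)->(-7, -7): sqrt(181) = 13.453624
Sum = 43.464115
Perimeter = 43.4641

43.4641


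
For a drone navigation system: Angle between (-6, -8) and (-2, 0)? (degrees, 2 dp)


u.v = 12, |u| = sqrt(100) = 10, |v| = sqrt(4) = 2
cos(theta) = u.v/(|u||v|) = 12/sqrt(400) = 0.6
theta = acos(0.6) = 53.13 degrees

53.13 degrees


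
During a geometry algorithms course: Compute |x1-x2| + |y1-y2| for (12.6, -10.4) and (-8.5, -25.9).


|12.6-(-8.5)| + |(-10.4)-(-25.9)| = 21.1 + 15.5 = 36.6

36.6


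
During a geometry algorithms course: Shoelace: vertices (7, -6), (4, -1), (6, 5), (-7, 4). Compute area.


Shoelace sum: (7*(-1) - 4*(-6)) + (4*5 - 6*(-1)) + (6*4 - (-7)*5) + ((-7)*(-6) - 7*4)
= 116
Area = |116|/2 = 58

58


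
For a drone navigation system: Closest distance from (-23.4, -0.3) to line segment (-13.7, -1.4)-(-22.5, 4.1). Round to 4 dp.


Project P onto AB: t = 0.8488 (clamped to [0,1])
Closest point on segment: (-21.1697, 3.2685)
Distance: 4.2082

4.2082


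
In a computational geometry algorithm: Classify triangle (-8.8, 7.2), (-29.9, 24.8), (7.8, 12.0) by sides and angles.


Side lengths squared: AB^2=754.97, BC^2=1585.13, CA^2=298.6
Sorted: [298.6, 754.97, 1585.13]
By sides: Scalene, By angles: Obtuse

Scalene, Obtuse


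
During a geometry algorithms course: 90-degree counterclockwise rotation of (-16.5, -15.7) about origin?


90° CCW: (x,y) -> (-y, x)
(-16.5,-15.7) -> (15.7, -16.5)

(15.7, -16.5)


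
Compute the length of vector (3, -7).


|u| = sqrt(3^2 + (-7)^2) = sqrt(58) = 7.6158

7.6158


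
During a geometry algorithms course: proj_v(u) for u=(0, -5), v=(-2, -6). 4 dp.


u.v = 30, |v| = sqrt(40) = 6.3246
Scalar projection = u.v / |v| = 30 / sqrt(40) = 4.7434

4.7434


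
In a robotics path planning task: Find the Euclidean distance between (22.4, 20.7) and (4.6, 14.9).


dx=-17.8, dy=-5.8
d^2 = (-17.8)^2 + (-5.8)^2 = 350.48
d = sqrt(350.48) = 18.7211

18.7211


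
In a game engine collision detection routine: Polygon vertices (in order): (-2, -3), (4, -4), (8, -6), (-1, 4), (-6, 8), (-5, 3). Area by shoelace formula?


Shoelace sum: ((-2)*(-4) - 4*(-3)) + (4*(-6) - 8*(-4)) + (8*4 - (-1)*(-6)) + ((-1)*8 - (-6)*4) + ((-6)*3 - (-5)*8) + ((-5)*(-3) - (-2)*3)
= 113
Area = |113|/2 = 56.5

56.5


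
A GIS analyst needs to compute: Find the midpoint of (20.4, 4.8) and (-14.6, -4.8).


M = ((20.4+(-14.6))/2, (4.8+(-4.8))/2)
= (2.9, 0)

(2.9, 0)


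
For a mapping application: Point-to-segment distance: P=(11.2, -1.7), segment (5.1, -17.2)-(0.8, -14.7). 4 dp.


Project P onto AB: t = 0.5061 (clamped to [0,1])
Closest point on segment: (2.9239, -15.9348)
Distance: 16.4658

16.4658


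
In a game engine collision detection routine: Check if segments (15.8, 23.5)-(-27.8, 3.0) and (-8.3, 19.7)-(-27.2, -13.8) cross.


Cross products: d1=735.53, d2=-337.62, d3=-328.37, d4=744.78
d1*d2 < 0 and d3*d4 < 0? yes

Yes, they intersect


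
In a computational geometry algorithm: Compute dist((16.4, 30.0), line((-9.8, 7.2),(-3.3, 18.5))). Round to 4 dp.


|cross product| = 147.86
|line direction| = sqrt(169.94) = 13.0361
Distance = 147.86/sqrt(169.94) = 11.3423

11.3423


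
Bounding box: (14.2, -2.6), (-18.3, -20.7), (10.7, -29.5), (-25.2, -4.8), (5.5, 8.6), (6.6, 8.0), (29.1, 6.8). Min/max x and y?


x range: [-25.2, 29.1]
y range: [-29.5, 8.6]
Bounding box: (-25.2,-29.5) to (29.1,8.6)

(-25.2,-29.5) to (29.1,8.6)


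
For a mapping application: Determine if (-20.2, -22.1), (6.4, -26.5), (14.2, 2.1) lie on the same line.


Cross product: (6.4-(-20.2))*(2.1-(-22.1)) - ((-26.5)-(-22.1))*(14.2-(-20.2))
= 795.08

No, not collinear


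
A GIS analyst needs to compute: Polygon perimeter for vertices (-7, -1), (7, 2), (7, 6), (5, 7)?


Sides: (-7, -1)->(7, 2): sqrt(205) = 14.317821, (7, 2)->(7, 6): sqrt(16) = 4, (7, 6)->(5, 7): sqrt(5) = 2.236068, (5, 7)->(-7, -1): sqrt(208) = 14.422205
Sum = 34.976094
Perimeter = 34.9761

34.9761


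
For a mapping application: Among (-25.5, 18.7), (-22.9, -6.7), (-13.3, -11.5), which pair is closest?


d(P0,P1) = 25.5327, d(P0,P2) = 32.5712, d(P1,P2) = 10.7331
Closest: P1 and P2

Closest pair: (-22.9, -6.7) and (-13.3, -11.5), distance = 10.7331


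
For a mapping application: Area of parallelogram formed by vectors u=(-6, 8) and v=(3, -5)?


|u x v| = |(-6)*(-5) - 8*3|
= |30 - 24| = 6

6


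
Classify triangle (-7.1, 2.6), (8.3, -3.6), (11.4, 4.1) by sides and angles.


Side lengths squared: AB^2=275.6, BC^2=68.9, CA^2=344.5
Sorted: [68.9, 275.6, 344.5]
By sides: Scalene, By angles: Right

Scalene, Right


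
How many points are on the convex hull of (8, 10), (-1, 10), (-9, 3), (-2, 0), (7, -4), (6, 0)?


Convex hull vertices (CCW): (-9, 3), (7, -4), (8, 10), (-1, 10)
Count = 4

4


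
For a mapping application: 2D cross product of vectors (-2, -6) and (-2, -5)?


u x v = u_x*v_y - u_y*v_x = (-2)*(-5) - (-6)*(-2)
= 10 - 12 = -2

-2


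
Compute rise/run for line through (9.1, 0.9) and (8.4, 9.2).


slope = (y2-y1)/(x2-x1) = (9.2-0.9)/(8.4-9.1) = 8.3/(-0.7) = -11.8571

-11.8571


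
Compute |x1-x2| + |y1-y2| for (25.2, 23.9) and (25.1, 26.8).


|25.2-25.1| + |23.9-26.8| = 0.1 + 2.9 = 3

3


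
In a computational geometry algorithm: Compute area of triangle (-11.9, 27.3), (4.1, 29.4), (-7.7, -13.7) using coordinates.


Area = |x_A(y_B-y_C) + x_B(y_C-y_A) + x_C(y_A-y_B)|/2
= |(-512.89) + (-168.1) + 16.17|/2
= 664.82/2 = 332.41

332.41


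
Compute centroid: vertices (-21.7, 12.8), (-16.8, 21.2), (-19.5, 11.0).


Centroid = ((x_A+x_B+x_C)/3, (y_A+y_B+y_C)/3)
= (((-21.7)+(-16.8)+(-19.5))/3, (12.8+21.2+11)/3)
= (-19.3333, 15)

(-19.3333, 15)


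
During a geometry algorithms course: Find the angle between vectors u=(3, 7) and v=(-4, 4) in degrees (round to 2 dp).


u.v = 16, |u| = sqrt(58) = 7.6158, |v| = sqrt(32) = 5.6569
cos(theta) = u.v/(|u||v|) = 16/sqrt(1856) = 0.371391
theta = acos(0.371391) = 68.2 degrees

68.2 degrees


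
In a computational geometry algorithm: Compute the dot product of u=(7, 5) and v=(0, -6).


u . v = u_x*v_x + u_y*v_y = 7*0 + 5*(-6)
= 0 + (-30) = -30

-30


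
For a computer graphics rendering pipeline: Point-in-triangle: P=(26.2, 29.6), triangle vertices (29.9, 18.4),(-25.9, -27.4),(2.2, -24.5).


Cross products: AB x AP = -794.42, BC x BP = 1450.61, CA x CP = 468.97
All same sign? no

No, outside


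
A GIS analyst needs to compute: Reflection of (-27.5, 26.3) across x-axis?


Reflection over x-axis: (x,y) -> (x,-y)
(-27.5, 26.3) -> (-27.5, -26.3)

(-27.5, -26.3)


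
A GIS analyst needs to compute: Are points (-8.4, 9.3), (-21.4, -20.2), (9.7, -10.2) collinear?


Cross product: ((-21.4)-(-8.4))*((-10.2)-9.3) - ((-20.2)-9.3)*(9.7-(-8.4))
= 787.45

No, not collinear


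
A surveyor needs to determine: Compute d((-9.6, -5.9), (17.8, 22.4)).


dx=27.4, dy=28.3
d^2 = 27.4^2 + 28.3^2 = 1551.65
d = sqrt(1551.65) = 39.391

39.391


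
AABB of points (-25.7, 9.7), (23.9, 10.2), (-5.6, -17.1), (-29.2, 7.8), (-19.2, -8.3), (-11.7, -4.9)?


x range: [-29.2, 23.9]
y range: [-17.1, 10.2]
Bounding box: (-29.2,-17.1) to (23.9,10.2)

(-29.2,-17.1) to (23.9,10.2)


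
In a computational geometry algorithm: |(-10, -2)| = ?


|u| = sqrt((-10)^2 + (-2)^2) = sqrt(104) = 10.198

10.198


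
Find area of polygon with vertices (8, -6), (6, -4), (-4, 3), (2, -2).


Shoelace sum: (8*(-4) - 6*(-6)) + (6*3 - (-4)*(-4)) + ((-4)*(-2) - 2*3) + (2*(-6) - 8*(-2))
= 12
Area = |12|/2 = 6

6


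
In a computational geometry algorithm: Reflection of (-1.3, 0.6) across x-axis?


Reflection over x-axis: (x,y) -> (x,-y)
(-1.3, 0.6) -> (-1.3, -0.6)

(-1.3, -0.6)


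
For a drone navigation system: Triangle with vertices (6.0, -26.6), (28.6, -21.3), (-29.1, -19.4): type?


Side lengths squared: AB^2=538.85, BC^2=3332.9, CA^2=1283.85
Sorted: [538.85, 1283.85, 3332.9]
By sides: Scalene, By angles: Obtuse

Scalene, Obtuse


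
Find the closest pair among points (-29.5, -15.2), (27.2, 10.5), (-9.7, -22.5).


d(P0,P1) = 62.2526, d(P0,P2) = 21.1028, d(P1,P2) = 49.5036
Closest: P0 and P2

Closest pair: (-29.5, -15.2) and (-9.7, -22.5), distance = 21.1028


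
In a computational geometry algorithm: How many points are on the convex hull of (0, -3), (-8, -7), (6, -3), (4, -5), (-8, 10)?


Convex hull vertices (CCW): (-8, -7), (4, -5), (6, -3), (-8, 10)
Count = 4

4


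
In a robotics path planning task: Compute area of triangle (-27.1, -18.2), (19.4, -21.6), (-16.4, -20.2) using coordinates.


Area = |x_A(y_B-y_C) + x_B(y_C-y_A) + x_C(y_A-y_B)|/2
= |37.94 + (-38.8) + (-55.76)|/2
= 56.62/2 = 28.31

28.31


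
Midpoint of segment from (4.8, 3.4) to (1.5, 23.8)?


M = ((4.8+1.5)/2, (3.4+23.8)/2)
= (3.15, 13.6)

(3.15, 13.6)


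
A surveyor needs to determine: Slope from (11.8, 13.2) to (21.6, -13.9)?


slope = (y2-y1)/(x2-x1) = ((-13.9)-13.2)/(21.6-11.8) = (-27.1)/9.8 = -2.7653

-2.7653


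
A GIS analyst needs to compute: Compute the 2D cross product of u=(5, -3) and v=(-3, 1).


u x v = u_x*v_y - u_y*v_x = 5*1 - (-3)*(-3)
= 5 - 9 = -4

-4


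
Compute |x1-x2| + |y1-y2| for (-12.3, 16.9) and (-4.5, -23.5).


|(-12.3)-(-4.5)| + |16.9-(-23.5)| = 7.8 + 40.4 = 48.2

48.2


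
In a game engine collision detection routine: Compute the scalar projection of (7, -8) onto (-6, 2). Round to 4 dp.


u.v = -58, |v| = sqrt(40) = 6.3246
Scalar projection = u.v / |v| = -58 / sqrt(40) = -9.1706

-9.1706


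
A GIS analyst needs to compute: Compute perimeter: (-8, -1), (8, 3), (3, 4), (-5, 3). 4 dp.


Sides: (-8, -1)->(8, 3): sqrt(272) = 16.492423, (8, 3)->(3, 4): sqrt(26) = 5.09902, (3, 4)->(-5, 3): sqrt(65) = 8.062258, (-5, 3)->(-8, -1): sqrt(25) = 5
Sum = 34.653701
Perimeter = 34.6537

34.6537


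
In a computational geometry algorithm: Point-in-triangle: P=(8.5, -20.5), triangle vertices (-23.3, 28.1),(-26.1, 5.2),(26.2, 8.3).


Cross products: AB x AP = 864.3, BC x BP = -1451.37, CA x CP = 1776.06
All same sign? no

No, outside


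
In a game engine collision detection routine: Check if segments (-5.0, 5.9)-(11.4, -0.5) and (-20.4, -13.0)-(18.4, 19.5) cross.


Cross products: d1=232.82, d2=-548.5, d3=-408.52, d4=372.8
d1*d2 < 0 and d3*d4 < 0? yes

Yes, they intersect


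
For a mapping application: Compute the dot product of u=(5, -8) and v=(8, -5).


u . v = u_x*v_x + u_y*v_y = 5*8 + (-8)*(-5)
= 40 + 40 = 80

80


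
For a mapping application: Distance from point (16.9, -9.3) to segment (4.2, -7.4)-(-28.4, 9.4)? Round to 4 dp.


Project P onto AB: t = 0 (clamped to [0,1])
Closest point on segment: (4.2, -7.4)
Distance: 12.8413

12.8413


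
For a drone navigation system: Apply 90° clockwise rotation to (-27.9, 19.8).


90° CW: (x,y) -> (y, -x)
(-27.9,19.8) -> (19.8, 27.9)

(19.8, 27.9)


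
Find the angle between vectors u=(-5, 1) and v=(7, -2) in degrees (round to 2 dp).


u.v = -37, |u| = sqrt(26) = 5.099, |v| = sqrt(53) = 7.2801
cos(theta) = u.v/(|u||v|) = -37/sqrt(1378) = -0.996729
theta = acos(-0.996729) = 175.36 degrees

175.36 degrees


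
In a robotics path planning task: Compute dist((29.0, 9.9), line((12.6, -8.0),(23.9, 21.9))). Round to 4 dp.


|cross product| = 288.09
|line direction| = sqrt(1021.7) = 31.964
Distance = 288.09/sqrt(1021.7) = 9.0129

9.0129


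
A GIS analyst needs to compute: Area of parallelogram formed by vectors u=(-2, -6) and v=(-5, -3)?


|u x v| = |(-2)*(-3) - (-6)*(-5)|
= |6 - 30| = 24

24


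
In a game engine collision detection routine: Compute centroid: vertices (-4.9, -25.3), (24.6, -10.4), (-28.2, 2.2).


Centroid = ((x_A+x_B+x_C)/3, (y_A+y_B+y_C)/3)
= (((-4.9)+24.6+(-28.2))/3, ((-25.3)+(-10.4)+2.2)/3)
= (-2.8333, -11.1667)

(-2.8333, -11.1667)


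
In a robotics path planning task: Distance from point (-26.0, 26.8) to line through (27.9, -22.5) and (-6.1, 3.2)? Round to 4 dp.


|cross product| = 290.97
|line direction| = sqrt(1816.49) = 42.6203
Distance = 290.97/sqrt(1816.49) = 6.827

6.827


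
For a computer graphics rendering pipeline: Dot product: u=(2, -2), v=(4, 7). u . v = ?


u . v = u_x*v_x + u_y*v_y = 2*4 + (-2)*7
= 8 + (-14) = -6

-6


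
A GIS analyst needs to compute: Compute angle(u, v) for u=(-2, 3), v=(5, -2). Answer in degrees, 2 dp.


u.v = -16, |u| = sqrt(13) = 3.6056, |v| = sqrt(29) = 5.3852
cos(theta) = u.v/(|u||v|) = -16/sqrt(377) = -0.824042
theta = acos(-0.824042) = 145.49 degrees

145.49 degrees


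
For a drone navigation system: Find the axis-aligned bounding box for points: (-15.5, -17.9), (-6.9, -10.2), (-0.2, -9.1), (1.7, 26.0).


x range: [-15.5, 1.7]
y range: [-17.9, 26]
Bounding box: (-15.5,-17.9) to (1.7,26)

(-15.5,-17.9) to (1.7,26)


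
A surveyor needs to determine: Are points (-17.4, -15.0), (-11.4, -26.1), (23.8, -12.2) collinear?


Cross product: ((-11.4)-(-17.4))*((-12.2)-(-15)) - ((-26.1)-(-15))*(23.8-(-17.4))
= 474.12

No, not collinear


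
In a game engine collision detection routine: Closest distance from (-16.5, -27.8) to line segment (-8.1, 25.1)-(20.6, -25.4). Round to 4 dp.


Project P onto AB: t = 0.7203 (clamped to [0,1])
Closest point on segment: (12.5736, -11.277)
Distance: 33.4408

33.4408


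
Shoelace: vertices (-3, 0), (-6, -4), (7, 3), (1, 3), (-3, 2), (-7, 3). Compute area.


Shoelace sum: ((-3)*(-4) - (-6)*0) + ((-6)*3 - 7*(-4)) + (7*3 - 1*3) + (1*2 - (-3)*3) + ((-3)*3 - (-7)*2) + ((-7)*0 - (-3)*3)
= 65
Area = |65|/2 = 32.5

32.5


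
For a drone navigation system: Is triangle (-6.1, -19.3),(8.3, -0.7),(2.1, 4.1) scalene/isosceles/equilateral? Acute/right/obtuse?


Side lengths squared: AB^2=553.32, BC^2=61.48, CA^2=614.8
Sorted: [61.48, 553.32, 614.8]
By sides: Scalene, By angles: Right

Scalene, Right


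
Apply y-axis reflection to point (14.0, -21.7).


Reflection over y-axis: (x,y) -> (-x,y)
(14, -21.7) -> (-14, -21.7)

(-14, -21.7)


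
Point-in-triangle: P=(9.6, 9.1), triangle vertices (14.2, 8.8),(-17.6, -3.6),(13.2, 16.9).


Cross products: AB x AP = -66.58, BC x BP = -166.44, CA x CP = -36.96
All same sign? yes

Yes, inside


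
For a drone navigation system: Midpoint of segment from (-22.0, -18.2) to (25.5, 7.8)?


M = (((-22)+25.5)/2, ((-18.2)+7.8)/2)
= (1.75, -5.2)

(1.75, -5.2)


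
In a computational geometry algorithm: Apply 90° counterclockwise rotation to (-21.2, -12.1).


90° CCW: (x,y) -> (-y, x)
(-21.2,-12.1) -> (12.1, -21.2)

(12.1, -21.2)


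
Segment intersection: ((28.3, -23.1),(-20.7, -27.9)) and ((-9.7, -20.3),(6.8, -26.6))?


Cross products: d1=193.2, d2=-194.7, d3=-319.6, d4=68.3
d1*d2 < 0 and d3*d4 < 0? yes

Yes, they intersect


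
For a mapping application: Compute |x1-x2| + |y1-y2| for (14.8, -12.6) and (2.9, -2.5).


|14.8-2.9| + |(-12.6)-(-2.5)| = 11.9 + 10.1 = 22

22


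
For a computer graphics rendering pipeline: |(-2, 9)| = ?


|u| = sqrt((-2)^2 + 9^2) = sqrt(85) = 9.2195

9.2195


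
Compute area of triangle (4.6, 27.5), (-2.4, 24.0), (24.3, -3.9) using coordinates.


Area = |x_A(y_B-y_C) + x_B(y_C-y_A) + x_C(y_A-y_B)|/2
= |128.34 + 75.36 + 85.05|/2
= 288.75/2 = 144.375

144.375


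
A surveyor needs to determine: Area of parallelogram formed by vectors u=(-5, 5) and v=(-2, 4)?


|u x v| = |(-5)*4 - 5*(-2)|
= |(-20) - (-10)| = 10

10


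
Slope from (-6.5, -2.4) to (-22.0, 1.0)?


slope = (y2-y1)/(x2-x1) = (1-(-2.4))/((-22)-(-6.5)) = 3.4/(-15.5) = -0.2194

-0.2194


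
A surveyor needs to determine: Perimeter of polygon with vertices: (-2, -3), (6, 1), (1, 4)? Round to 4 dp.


Sides: (-2, -3)->(6, 1): sqrt(80) = 8.944272, (6, 1)->(1, 4): sqrt(34) = 5.830952, (1, 4)->(-2, -3): sqrt(58) = 7.615773
Sum = 22.390997
Perimeter = 22.391

22.391


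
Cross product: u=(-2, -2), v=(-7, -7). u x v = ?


u x v = u_x*v_y - u_y*v_x = (-2)*(-7) - (-2)*(-7)
= 14 - 14 = 0

0


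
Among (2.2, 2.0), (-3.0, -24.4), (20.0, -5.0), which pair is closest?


d(P0,P1) = 26.9072, d(P0,P2) = 19.1269, d(P1,P2) = 30.0892
Closest: P0 and P2

Closest pair: (2.2, 2.0) and (20.0, -5.0), distance = 19.1269


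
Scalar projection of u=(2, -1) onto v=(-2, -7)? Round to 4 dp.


u.v = 3, |v| = sqrt(53) = 7.2801
Scalar projection = u.v / |v| = 3 / sqrt(53) = 0.4121

0.4121


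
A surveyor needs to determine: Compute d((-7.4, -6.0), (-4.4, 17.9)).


dx=3, dy=23.9
d^2 = 3^2 + 23.9^2 = 580.21
d = sqrt(580.21) = 24.0875

24.0875


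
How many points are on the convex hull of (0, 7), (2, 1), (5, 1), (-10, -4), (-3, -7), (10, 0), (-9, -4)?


Convex hull vertices (CCW): (-10, -4), (-3, -7), (10, 0), (0, 7)
Count = 4

4


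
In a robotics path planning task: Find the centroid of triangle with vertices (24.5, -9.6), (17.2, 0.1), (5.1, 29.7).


Centroid = ((x_A+x_B+x_C)/3, (y_A+y_B+y_C)/3)
= ((24.5+17.2+5.1)/3, ((-9.6)+0.1+29.7)/3)
= (15.6, 6.7333)

(15.6, 6.7333)


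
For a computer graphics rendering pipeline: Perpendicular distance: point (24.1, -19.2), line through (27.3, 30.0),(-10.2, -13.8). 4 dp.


|cross product| = 1704.84
|line direction| = sqrt(3324.69) = 57.6601
Distance = 1704.84/sqrt(3324.69) = 29.5671

29.5671


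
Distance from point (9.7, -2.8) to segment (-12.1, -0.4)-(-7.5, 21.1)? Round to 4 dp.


Project P onto AB: t = 0.1007 (clamped to [0,1])
Closest point on segment: (-11.6368, 1.7651)
Distance: 21.8197

21.8197


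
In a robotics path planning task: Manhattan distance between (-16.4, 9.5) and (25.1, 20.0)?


|(-16.4)-25.1| + |9.5-20| = 41.5 + 10.5 = 52

52


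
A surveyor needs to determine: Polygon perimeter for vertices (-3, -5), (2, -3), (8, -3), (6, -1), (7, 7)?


Sides: (-3, -5)->(2, -3): sqrt(29) = 5.385165, (2, -3)->(8, -3): sqrt(36) = 6, (8, -3)->(6, -1): sqrt(8) = 2.828427, (6, -1)->(7, 7): sqrt(65) = 8.062258, (7, 7)->(-3, -5): sqrt(244) = 15.620499
Sum = 37.896349
Perimeter = 37.8963

37.8963


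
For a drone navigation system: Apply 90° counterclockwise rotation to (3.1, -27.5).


90° CCW: (x,y) -> (-y, x)
(3.1,-27.5) -> (27.5, 3.1)

(27.5, 3.1)


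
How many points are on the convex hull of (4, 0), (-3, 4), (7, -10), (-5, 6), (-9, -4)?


Convex hull vertices (CCW): (-9, -4), (7, -10), (4, 0), (-5, 6)
Count = 4

4


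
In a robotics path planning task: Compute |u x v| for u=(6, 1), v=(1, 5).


|u x v| = |6*5 - 1*1|
= |30 - 1| = 29

29


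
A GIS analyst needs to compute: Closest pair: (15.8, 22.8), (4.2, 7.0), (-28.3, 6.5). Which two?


d(P0,P1) = 19.601, d(P0,P2) = 47.016, d(P1,P2) = 32.5038
Closest: P0 and P1

Closest pair: (15.8, 22.8) and (4.2, 7.0), distance = 19.601


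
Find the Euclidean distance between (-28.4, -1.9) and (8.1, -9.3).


dx=36.5, dy=-7.4
d^2 = 36.5^2 + (-7.4)^2 = 1387.01
d = sqrt(1387.01) = 37.2426

37.2426


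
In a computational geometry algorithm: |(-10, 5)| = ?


|u| = sqrt((-10)^2 + 5^2) = sqrt(125) = 11.1803

11.1803


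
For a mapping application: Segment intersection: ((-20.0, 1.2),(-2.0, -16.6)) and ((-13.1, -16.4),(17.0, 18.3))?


Cross products: d1=769.19, d2=-391.19, d3=-193.98, d4=966.4
d1*d2 < 0 and d3*d4 < 0? yes

Yes, they intersect


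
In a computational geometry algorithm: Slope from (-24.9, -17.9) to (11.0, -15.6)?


slope = (y2-y1)/(x2-x1) = ((-15.6)-(-17.9))/(11-(-24.9)) = 2.3/35.9 = 0.0641

0.0641


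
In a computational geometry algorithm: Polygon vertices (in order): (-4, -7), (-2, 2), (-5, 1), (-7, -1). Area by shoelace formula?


Shoelace sum: ((-4)*2 - (-2)*(-7)) + ((-2)*1 - (-5)*2) + ((-5)*(-1) - (-7)*1) + ((-7)*(-7) - (-4)*(-1))
= 43
Area = |43|/2 = 21.5

21.5


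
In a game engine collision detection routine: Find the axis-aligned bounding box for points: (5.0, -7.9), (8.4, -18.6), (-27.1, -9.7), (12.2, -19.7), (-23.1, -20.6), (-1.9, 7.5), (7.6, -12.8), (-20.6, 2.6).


x range: [-27.1, 12.2]
y range: [-20.6, 7.5]
Bounding box: (-27.1,-20.6) to (12.2,7.5)

(-27.1,-20.6) to (12.2,7.5)


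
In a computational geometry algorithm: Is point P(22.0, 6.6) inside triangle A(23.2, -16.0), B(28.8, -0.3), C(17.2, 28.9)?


Cross products: AB x AP = 145.4, BC x BP = 118.52, CA x CP = 81.72
All same sign? yes

Yes, inside


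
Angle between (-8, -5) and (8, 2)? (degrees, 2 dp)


u.v = -74, |u| = sqrt(89) = 9.434, |v| = sqrt(68) = 8.2462
cos(theta) = u.v/(|u||v|) = -74/sqrt(6052) = -0.951223
theta = acos(-0.951223) = 162.03 degrees

162.03 degrees


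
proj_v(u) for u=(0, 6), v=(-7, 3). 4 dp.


u.v = 18, |v| = sqrt(58) = 7.6158
Scalar projection = u.v / |v| = 18 / sqrt(58) = 2.3635

2.3635


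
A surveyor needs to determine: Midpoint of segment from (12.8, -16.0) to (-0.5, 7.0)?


M = ((12.8+(-0.5))/2, ((-16)+7)/2)
= (6.15, -4.5)

(6.15, -4.5)


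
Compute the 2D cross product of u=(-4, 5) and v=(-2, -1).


u x v = u_x*v_y - u_y*v_x = (-4)*(-1) - 5*(-2)
= 4 - (-10) = 14

14


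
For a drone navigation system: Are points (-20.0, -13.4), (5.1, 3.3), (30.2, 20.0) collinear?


Cross product: (5.1-(-20))*(20-(-13.4)) - (3.3-(-13.4))*(30.2-(-20))
= 0

Yes, collinear


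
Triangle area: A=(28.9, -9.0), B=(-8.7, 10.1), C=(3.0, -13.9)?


Area = |x_A(y_B-y_C) + x_B(y_C-y_A) + x_C(y_A-y_B)|/2
= |693.6 + 42.63 + (-57.3)|/2
= 678.93/2 = 339.465

339.465


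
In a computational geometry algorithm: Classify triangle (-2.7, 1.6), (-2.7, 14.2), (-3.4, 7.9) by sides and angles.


Side lengths squared: AB^2=158.76, BC^2=40.18, CA^2=40.18
Sorted: [40.18, 40.18, 158.76]
By sides: Isosceles, By angles: Obtuse

Isosceles, Obtuse


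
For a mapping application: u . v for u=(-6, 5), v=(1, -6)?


u . v = u_x*v_x + u_y*v_y = (-6)*1 + 5*(-6)
= (-6) + (-30) = -36

-36


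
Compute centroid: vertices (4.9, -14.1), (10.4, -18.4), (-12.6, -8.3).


Centroid = ((x_A+x_B+x_C)/3, (y_A+y_B+y_C)/3)
= ((4.9+10.4+(-12.6))/3, ((-14.1)+(-18.4)+(-8.3))/3)
= (0.9, -13.6)

(0.9, -13.6)


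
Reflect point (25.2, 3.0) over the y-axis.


Reflection over y-axis: (x,y) -> (-x,y)
(25.2, 3) -> (-25.2, 3)

(-25.2, 3)


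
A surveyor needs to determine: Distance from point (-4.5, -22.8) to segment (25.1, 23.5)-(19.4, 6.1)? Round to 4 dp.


Project P onto AB: t = 1 (clamped to [0,1])
Closest point on segment: (19.4, 6.1)
Distance: 37.5023

37.5023


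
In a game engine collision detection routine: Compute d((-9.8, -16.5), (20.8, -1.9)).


dx=30.6, dy=14.6
d^2 = 30.6^2 + 14.6^2 = 1149.52
d = sqrt(1149.52) = 33.9046

33.9046


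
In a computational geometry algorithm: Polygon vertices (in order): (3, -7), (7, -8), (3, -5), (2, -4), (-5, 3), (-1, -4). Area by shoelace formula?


Shoelace sum: (3*(-8) - 7*(-7)) + (7*(-5) - 3*(-8)) + (3*(-4) - 2*(-5)) + (2*3 - (-5)*(-4)) + ((-5)*(-4) - (-1)*3) + ((-1)*(-7) - 3*(-4))
= 40
Area = |40|/2 = 20

20


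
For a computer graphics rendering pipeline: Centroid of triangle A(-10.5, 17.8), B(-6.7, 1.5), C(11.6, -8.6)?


Centroid = ((x_A+x_B+x_C)/3, (y_A+y_B+y_C)/3)
= (((-10.5)+(-6.7)+11.6)/3, (17.8+1.5+(-8.6))/3)
= (-1.8667, 3.5667)

(-1.8667, 3.5667)


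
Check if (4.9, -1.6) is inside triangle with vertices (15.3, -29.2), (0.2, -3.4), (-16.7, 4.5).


Cross products: AB x AP = -148.44, BC x BP = -67.55, CA x CP = 532.72
All same sign? no

No, outside


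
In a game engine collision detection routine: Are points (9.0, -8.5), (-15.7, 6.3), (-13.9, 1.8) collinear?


Cross product: ((-15.7)-9)*(1.8-(-8.5)) - (6.3-(-8.5))*((-13.9)-9)
= 84.51

No, not collinear


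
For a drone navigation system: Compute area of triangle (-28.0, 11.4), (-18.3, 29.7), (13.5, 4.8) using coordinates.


Area = |x_A(y_B-y_C) + x_B(y_C-y_A) + x_C(y_A-y_B)|/2
= |(-697.2) + 120.78 + (-247.05)|/2
= 823.47/2 = 411.735

411.735


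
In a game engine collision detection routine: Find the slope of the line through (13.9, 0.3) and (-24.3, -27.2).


slope = (y2-y1)/(x2-x1) = ((-27.2)-0.3)/((-24.3)-13.9) = (-27.5)/(-38.2) = 0.7199

0.7199


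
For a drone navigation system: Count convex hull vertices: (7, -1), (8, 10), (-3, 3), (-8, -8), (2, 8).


Convex hull vertices (CCW): (-8, -8), (7, -1), (8, 10), (2, 8), (-3, 3)
Count = 5

5


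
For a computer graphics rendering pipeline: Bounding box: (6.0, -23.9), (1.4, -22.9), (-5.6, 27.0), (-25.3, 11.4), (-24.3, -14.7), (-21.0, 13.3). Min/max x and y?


x range: [-25.3, 6]
y range: [-23.9, 27]
Bounding box: (-25.3,-23.9) to (6,27)

(-25.3,-23.9) to (6,27)


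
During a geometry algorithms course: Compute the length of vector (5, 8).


|u| = sqrt(5^2 + 8^2) = sqrt(89) = 9.434

9.434


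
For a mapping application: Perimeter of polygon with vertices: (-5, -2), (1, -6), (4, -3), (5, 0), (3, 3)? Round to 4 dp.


Sides: (-5, -2)->(1, -6): sqrt(52) = 7.211103, (1, -6)->(4, -3): sqrt(18) = 4.242641, (4, -3)->(5, 0): sqrt(10) = 3.162278, (5, 0)->(3, 3): sqrt(13) = 3.605551, (3, 3)->(-5, -2): sqrt(89) = 9.433981
Sum = 27.655554
Perimeter = 27.6556

27.6556


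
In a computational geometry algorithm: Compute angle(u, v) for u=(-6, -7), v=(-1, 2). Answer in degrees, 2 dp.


u.v = -8, |u| = sqrt(85) = 9.2195, |v| = sqrt(5) = 2.2361
cos(theta) = u.v/(|u||v|) = -8/sqrt(425) = -0.388057
theta = acos(-0.388057) = 112.83 degrees

112.83 degrees


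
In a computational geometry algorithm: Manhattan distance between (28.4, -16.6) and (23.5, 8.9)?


|28.4-23.5| + |(-16.6)-8.9| = 4.9 + 25.5 = 30.4

30.4


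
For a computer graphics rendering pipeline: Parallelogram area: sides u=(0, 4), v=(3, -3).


|u x v| = |0*(-3) - 4*3|
= |0 - 12| = 12

12


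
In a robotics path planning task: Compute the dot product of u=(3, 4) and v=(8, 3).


u . v = u_x*v_x + u_y*v_y = 3*8 + 4*3
= 24 + 12 = 36

36


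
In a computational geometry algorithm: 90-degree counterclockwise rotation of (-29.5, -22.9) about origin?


90° CCW: (x,y) -> (-y, x)
(-29.5,-22.9) -> (22.9, -29.5)

(22.9, -29.5)


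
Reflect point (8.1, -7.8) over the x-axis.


Reflection over x-axis: (x,y) -> (x,-y)
(8.1, -7.8) -> (8.1, 7.8)

(8.1, 7.8)


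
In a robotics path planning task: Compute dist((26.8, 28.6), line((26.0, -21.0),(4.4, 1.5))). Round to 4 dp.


|cross product| = 1089.36
|line direction| = sqrt(972.81) = 31.1899
Distance = 1089.36/sqrt(972.81) = 34.9267

34.9267


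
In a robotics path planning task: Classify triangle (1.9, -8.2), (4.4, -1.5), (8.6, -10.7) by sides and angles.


Side lengths squared: AB^2=51.14, BC^2=102.28, CA^2=51.14
Sorted: [51.14, 51.14, 102.28]
By sides: Isosceles, By angles: Right

Isosceles, Right


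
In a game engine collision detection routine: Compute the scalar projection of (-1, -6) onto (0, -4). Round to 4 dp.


u.v = 24, |v| = sqrt(16) = 4
Scalar projection = u.v / |v| = 24 / sqrt(16) = 6

6


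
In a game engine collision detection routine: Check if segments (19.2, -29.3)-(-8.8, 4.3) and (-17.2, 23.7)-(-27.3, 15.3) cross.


Cross products: d1=841.06, d2=266.5, d3=-260.96, d4=313.6
d1*d2 < 0 and d3*d4 < 0? no

No, they don't intersect


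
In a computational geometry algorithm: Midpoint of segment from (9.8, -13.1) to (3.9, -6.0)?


M = ((9.8+3.9)/2, ((-13.1)+(-6))/2)
= (6.85, -9.55)

(6.85, -9.55)


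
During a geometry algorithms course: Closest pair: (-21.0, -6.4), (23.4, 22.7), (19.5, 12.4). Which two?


d(P0,P1) = 53.0864, d(P0,P2) = 44.6508, d(P1,P2) = 11.0136
Closest: P1 and P2

Closest pair: (23.4, 22.7) and (19.5, 12.4), distance = 11.0136


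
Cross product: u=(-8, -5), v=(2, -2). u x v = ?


u x v = u_x*v_y - u_y*v_x = (-8)*(-2) - (-5)*2
= 16 - (-10) = 26

26


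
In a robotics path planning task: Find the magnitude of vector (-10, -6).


|u| = sqrt((-10)^2 + (-6)^2) = sqrt(136) = 11.6619

11.6619


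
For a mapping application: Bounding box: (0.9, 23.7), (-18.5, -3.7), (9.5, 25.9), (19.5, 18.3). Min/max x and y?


x range: [-18.5, 19.5]
y range: [-3.7, 25.9]
Bounding box: (-18.5,-3.7) to (19.5,25.9)

(-18.5,-3.7) to (19.5,25.9)


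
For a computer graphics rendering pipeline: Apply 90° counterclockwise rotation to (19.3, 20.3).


90° CCW: (x,y) -> (-y, x)
(19.3,20.3) -> (-20.3, 19.3)

(-20.3, 19.3)


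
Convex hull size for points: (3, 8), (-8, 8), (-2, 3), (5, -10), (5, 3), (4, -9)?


Convex hull vertices (CCW): (-8, 8), (4, -9), (5, -10), (5, 3), (3, 8)
Count = 5

5


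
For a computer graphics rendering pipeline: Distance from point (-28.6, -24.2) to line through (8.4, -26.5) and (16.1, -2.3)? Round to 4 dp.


|cross product| = 913.11
|line direction| = sqrt(644.93) = 25.3955
Distance = 913.11/sqrt(644.93) = 35.9556

35.9556


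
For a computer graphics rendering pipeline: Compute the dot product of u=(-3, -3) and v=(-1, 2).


u . v = u_x*v_x + u_y*v_y = (-3)*(-1) + (-3)*2
= 3 + (-6) = -3

-3


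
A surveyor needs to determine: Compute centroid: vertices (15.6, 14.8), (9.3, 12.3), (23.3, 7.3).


Centroid = ((x_A+x_B+x_C)/3, (y_A+y_B+y_C)/3)
= ((15.6+9.3+23.3)/3, (14.8+12.3+7.3)/3)
= (16.0667, 11.4667)

(16.0667, 11.4667)


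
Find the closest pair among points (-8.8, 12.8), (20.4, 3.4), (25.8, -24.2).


d(P0,P1) = 30.6757, d(P0,P2) = 50.6573, d(P1,P2) = 28.1233
Closest: P1 and P2

Closest pair: (20.4, 3.4) and (25.8, -24.2), distance = 28.1233


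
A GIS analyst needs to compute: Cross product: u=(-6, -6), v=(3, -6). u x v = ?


u x v = u_x*v_y - u_y*v_x = (-6)*(-6) - (-6)*3
= 36 - (-18) = 54

54


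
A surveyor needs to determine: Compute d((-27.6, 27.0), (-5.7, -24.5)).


dx=21.9, dy=-51.5
d^2 = 21.9^2 + (-51.5)^2 = 3131.86
d = sqrt(3131.86) = 55.963

55.963


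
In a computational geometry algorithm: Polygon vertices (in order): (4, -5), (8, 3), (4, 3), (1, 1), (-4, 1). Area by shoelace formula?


Shoelace sum: (4*3 - 8*(-5)) + (8*3 - 4*3) + (4*1 - 1*3) + (1*1 - (-4)*1) + ((-4)*(-5) - 4*1)
= 86
Area = |86|/2 = 43

43


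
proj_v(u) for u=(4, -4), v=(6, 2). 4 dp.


u.v = 16, |v| = sqrt(40) = 6.3246
Scalar projection = u.v / |v| = 16 / sqrt(40) = 2.5298

2.5298


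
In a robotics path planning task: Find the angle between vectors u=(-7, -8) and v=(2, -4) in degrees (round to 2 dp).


u.v = 18, |u| = sqrt(113) = 10.6301, |v| = sqrt(20) = 4.4721
cos(theta) = u.v/(|u||v|) = 18/sqrt(2260) = 0.378633
theta = acos(0.378633) = 67.75 degrees

67.75 degrees


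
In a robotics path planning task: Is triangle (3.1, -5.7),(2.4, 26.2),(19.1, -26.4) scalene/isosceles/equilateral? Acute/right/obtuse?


Side lengths squared: AB^2=1018.1, BC^2=3045.65, CA^2=684.49
Sorted: [684.49, 1018.1, 3045.65]
By sides: Scalene, By angles: Obtuse

Scalene, Obtuse


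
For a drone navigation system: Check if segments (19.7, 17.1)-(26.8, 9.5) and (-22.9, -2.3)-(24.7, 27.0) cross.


Cross products: d1=-324.74, d2=-894.53, d3=-461.5, d4=108.29
d1*d2 < 0 and d3*d4 < 0? no

No, they don't intersect


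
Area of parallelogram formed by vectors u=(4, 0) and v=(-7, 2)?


|u x v| = |4*2 - 0*(-7)|
= |8 - 0| = 8

8


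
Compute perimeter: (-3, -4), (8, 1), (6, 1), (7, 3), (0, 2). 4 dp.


Sides: (-3, -4)->(8, 1): sqrt(146) = 12.083046, (8, 1)->(6, 1): sqrt(4) = 2, (6, 1)->(7, 3): sqrt(5) = 2.236068, (7, 3)->(0, 2): sqrt(50) = 7.071068, (0, 2)->(-3, -4): sqrt(45) = 6.708204
Sum = 30.098386
Perimeter = 30.0984

30.0984


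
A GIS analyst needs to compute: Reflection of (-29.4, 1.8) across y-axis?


Reflection over y-axis: (x,y) -> (-x,y)
(-29.4, 1.8) -> (29.4, 1.8)

(29.4, 1.8)
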